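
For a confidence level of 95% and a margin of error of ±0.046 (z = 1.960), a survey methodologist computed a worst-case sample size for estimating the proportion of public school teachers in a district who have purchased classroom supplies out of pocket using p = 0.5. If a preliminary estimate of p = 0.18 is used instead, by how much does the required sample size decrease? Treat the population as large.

Conservative (p = 0.5): n = 1.960² × 0.25 / 0.046² ≈ 453.88 → 454.
Using p = 0.18: p(1−p) = 0.1476, so n = 1.960² × 0.1476 / 0.046² ≈ 267.97 → 268.
Reduction: 454 − 268 = 186.

186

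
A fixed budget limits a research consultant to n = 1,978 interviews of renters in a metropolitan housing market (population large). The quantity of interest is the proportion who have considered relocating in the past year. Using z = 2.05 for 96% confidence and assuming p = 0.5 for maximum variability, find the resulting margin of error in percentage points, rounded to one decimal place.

SE(p̂) = √[p(1−p)/n] = √[0.2500/1978] = 0.01124.
E = z × SE = 2.05 × 0.01124 = 0.02305, or 2.3 percentage points.

2.3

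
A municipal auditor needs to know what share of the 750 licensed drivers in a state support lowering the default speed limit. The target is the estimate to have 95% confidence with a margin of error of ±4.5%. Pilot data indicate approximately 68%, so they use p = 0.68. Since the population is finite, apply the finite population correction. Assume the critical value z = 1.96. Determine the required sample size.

267

Unadjusted: n₀ = 1.96² × 0.68 × 0.32 / 0.045² ≈ 412.81, so n₀ = 413.
Finite population correction with N = 750: n = n₀ / (1 + (n₀−1)/N) = 413 / (1 + 412/750) = 413 / 1.5493 ≈ 266.57.
Rounding up, n = 267.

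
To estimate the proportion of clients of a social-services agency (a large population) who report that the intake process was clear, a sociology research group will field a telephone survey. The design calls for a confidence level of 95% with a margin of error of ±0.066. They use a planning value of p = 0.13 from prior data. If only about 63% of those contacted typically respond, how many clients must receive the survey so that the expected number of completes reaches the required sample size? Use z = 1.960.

159

Completed interviews needed: n₀ = 1.960² × 0.1131 / 0.066² ≈ 99.74 → 100.
At a 63% response rate, contacts needed = 100 / 0.63 ≈ 158.73 → 159.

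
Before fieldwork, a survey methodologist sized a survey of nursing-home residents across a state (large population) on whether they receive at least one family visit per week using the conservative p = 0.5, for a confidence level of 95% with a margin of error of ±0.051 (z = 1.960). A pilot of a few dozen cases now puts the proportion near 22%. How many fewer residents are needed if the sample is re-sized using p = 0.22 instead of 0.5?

Conservative (p = 0.5): n = 1.960² × 0.25 / 0.051² ≈ 369.24 → 370.
Using p = 0.22: p(1−p) = 0.1716, so n = 1.960² × 0.1716 / 0.051² ≈ 253.45 → 254.
Reduction: 370 − 254 = 116.

116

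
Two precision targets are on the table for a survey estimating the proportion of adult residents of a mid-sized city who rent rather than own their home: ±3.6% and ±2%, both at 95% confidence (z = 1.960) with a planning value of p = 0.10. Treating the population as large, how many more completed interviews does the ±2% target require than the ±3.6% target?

598

At ±3.6%: n = 1.960² × 0.0900 / 0.036² ≈ 266.78 → 267.
At ±2%: n = 1.960² × 0.0900 / 0.020² ≈ 864.36 → 865.
Additional respondents: 865 − 267 = 598.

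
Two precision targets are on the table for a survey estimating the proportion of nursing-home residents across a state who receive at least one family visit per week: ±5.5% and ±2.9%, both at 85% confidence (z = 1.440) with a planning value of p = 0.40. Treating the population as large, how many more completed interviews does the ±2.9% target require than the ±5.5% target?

427

At ±5.5%: n = 1.440² × 0.2400 / 0.055² ≈ 164.52 → 165.
At ±2.9%: n = 1.440² × 0.2400 / 0.029² ≈ 591.75 → 592.
Additional respondents: 592 − 165 = 427.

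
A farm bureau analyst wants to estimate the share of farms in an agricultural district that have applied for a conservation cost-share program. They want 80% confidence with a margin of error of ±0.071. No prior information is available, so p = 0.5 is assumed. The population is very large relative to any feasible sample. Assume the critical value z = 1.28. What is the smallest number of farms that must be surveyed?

With p = 0.5, p(1−p) = 0.25.
n = z²·p(1−p)/E² = 1.28² × 0.2500 / 0.071² = 1.6384 × 0.2500 / 0.005041 ≈ 81.25.
Rounding up gives n = 82.

82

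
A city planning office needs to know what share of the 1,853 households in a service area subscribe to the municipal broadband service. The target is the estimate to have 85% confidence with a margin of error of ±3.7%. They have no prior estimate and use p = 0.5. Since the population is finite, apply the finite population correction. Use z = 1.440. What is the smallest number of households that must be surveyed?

315

Unadjusted: n₀ = 1.440² × 0.50 × 0.50 / 0.037² ≈ 378.67, so n₀ = 379.
Finite population correction with N = 1,853: n = n₀ / (1 + (n₀−1)/N) = 379 / (1 + 378/1853) = 379 / 1.2040 ≈ 314.79.
Rounding up, n = 315.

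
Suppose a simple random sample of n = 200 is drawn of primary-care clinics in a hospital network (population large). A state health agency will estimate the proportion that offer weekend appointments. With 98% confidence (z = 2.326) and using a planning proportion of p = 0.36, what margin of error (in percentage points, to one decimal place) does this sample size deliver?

7.9

SE(p̂) = √[p(1−p)/n] = √[0.2304/200] = 0.03394.
E = z × SE = 2.326 × 0.03394 = 0.07895, or 7.9 percentage points.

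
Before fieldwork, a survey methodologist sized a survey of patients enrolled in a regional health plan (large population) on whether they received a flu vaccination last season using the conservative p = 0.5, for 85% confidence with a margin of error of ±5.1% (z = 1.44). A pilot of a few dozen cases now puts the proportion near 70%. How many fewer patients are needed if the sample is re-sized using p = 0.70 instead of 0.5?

Conservative (p = 0.5): n = 1.44² × 0.25 / 0.051² ≈ 199.31 → 200.
Using p = 0.70: p(1−p) = 0.2100, so n = 1.44² × 0.2100 / 0.051² ≈ 167.42 → 168.
Reduction: 200 − 168 = 32.

32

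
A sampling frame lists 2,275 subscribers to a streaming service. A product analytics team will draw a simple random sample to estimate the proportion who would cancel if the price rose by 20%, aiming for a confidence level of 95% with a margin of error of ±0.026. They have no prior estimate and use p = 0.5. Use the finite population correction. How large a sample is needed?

875

For 95% confidence, z = 1.960.
Unadjusted: n₀ = 1.960² × 0.50 × 0.50 / 0.026² ≈ 1420.71, so n₀ = 1421.
Finite population correction with N = 2,275: n = n₀ / (1 + (n₀−1)/N) = 1421 / (1 + 1420/2275) = 1421 / 1.6242 ≈ 874.91.
Rounding up, n = 875.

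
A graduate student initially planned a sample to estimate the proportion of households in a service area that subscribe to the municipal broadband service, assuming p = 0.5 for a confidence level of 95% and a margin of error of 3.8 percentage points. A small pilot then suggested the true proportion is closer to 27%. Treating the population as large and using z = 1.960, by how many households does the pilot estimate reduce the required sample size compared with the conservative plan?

Conservative (p = 0.5): n = 1.960² × 0.25 / 0.038² ≈ 665.10 → 666.
Using p = 0.27: p(1−p) = 0.1971, so n = 1.960² × 0.1971 / 0.038² ≈ 524.36 → 525.
Reduction: 666 − 525 = 141.

141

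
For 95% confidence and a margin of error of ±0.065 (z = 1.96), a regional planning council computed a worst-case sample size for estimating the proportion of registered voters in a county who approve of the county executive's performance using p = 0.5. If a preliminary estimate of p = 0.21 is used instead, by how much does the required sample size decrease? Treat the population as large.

77

Conservative (p = 0.5): n = 1.96² × 0.25 / 0.065² ≈ 227.31 → 228.
Using p = 0.21: p(1−p) = 0.1659, so n = 1.96² × 0.1659 / 0.065² ≈ 150.85 → 151.
Reduction: 228 − 151 = 77.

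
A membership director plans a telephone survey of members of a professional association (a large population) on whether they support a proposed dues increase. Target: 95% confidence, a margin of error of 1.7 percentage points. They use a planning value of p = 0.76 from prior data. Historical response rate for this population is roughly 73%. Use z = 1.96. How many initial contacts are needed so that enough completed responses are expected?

3322

Completed interviews needed: n₀ = 1.96² × 0.1824 / 0.017² ≈ 2424.59 → 2425.
At a 73% response rate, contacts needed = 2425 / 0.73 ≈ 3321.92 → 3322.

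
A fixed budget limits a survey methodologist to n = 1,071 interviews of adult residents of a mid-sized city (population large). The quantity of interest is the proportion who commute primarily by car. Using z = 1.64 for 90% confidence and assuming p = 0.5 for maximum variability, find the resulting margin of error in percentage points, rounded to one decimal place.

SE(p̂) = √[p(1−p)/n] = √[0.2500/1071] = 0.01528.
E = z × SE = 1.64 × 0.01528 = 0.02506, or 2.5 percentage points.

2.5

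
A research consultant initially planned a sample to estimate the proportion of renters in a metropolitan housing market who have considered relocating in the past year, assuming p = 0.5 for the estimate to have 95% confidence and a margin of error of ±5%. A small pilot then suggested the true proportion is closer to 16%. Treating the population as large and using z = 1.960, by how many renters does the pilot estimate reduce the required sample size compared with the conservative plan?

178

Conservative (p = 0.5): n = 1.960² × 0.25 / 0.050² ≈ 384.16 → 385.
Using p = 0.16: p(1−p) = 0.1344, so n = 1.960² × 0.1344 / 0.050² ≈ 206.52 → 207.
Reduction: 385 − 207 = 178.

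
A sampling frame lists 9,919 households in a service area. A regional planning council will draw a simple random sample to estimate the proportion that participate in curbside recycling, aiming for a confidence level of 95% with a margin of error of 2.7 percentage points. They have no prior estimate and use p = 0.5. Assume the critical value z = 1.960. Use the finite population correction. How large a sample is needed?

Unadjusted: n₀ = 1.960² × 0.50 × 0.50 / 0.027² ≈ 1317.42, so n₀ = 1318.
Finite population correction with N = 9,919: n = n₀ / (1 + (n₀−1)/N) = 1318 / (1 + 1317/9919) = 1318 / 1.1328 ≈ 1163.51.
Rounding up, n = 1164.

1164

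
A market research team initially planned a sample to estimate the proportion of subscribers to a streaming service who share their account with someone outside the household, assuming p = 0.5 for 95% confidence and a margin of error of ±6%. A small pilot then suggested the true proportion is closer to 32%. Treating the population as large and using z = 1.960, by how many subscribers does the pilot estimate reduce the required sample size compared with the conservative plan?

Conservative (p = 0.5): n = 1.960² × 0.25 / 0.060² ≈ 266.78 → 267.
Using p = 0.32: p(1−p) = 0.2176, so n = 1.960² × 0.2176 / 0.060² ≈ 232.20 → 233.
Reduction: 267 − 233 = 34.

34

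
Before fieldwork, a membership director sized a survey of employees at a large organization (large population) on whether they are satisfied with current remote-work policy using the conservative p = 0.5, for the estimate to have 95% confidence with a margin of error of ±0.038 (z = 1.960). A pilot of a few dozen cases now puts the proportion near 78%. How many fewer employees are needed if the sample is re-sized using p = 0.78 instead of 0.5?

Conservative (p = 0.5): n = 1.960² × 0.25 / 0.038² ≈ 665.10 → 666.
Using p = 0.78: p(1−p) = 0.1716, so n = 1.960² × 0.1716 / 0.038² ≈ 456.52 → 457.
Reduction: 666 − 457 = 209.

209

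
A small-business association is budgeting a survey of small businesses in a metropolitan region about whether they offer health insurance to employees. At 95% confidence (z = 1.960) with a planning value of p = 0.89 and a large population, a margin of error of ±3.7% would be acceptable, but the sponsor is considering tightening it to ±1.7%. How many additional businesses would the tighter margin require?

At ±3.7%: n = 1.960² × 0.0979 / 0.037² ≈ 274.72 → 275.
At ±1.7%: n = 1.960² × 0.0979 / 0.017² ≈ 1301.36 → 1302.
Additional respondents: 1302 − 275 = 1027.

1027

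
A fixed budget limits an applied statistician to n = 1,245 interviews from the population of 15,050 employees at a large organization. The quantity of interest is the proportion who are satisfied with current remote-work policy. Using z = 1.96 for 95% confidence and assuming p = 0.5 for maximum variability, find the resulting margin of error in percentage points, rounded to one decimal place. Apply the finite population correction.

Finite-population factor: (N−n)/(N−1) = (15050−1245)/(15050−1) = 0.9173.
SE(p̂) = √[p(1−p)/n · (N−n)/(N−1)] = √[0.2500/1245 × 0.9173] = 0.01357.
E = z × SE = 1.96 × 0.01357 = 0.02660 ≈ 2.7 percentage points.

2.7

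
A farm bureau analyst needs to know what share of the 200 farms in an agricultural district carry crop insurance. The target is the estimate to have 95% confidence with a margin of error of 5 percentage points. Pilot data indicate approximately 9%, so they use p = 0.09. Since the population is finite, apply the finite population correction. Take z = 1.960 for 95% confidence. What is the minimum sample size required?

78

Unadjusted: n₀ = 1.960² × 0.09 × 0.91 / 0.050² ≈ 125.85, so n₀ = 126.
Finite population correction with N = 200: n = n₀ / (1 + (n₀−1)/N) = 126 / (1 + 125/200) = 126 / 1.6250 ≈ 77.54.
Rounding up, n = 78.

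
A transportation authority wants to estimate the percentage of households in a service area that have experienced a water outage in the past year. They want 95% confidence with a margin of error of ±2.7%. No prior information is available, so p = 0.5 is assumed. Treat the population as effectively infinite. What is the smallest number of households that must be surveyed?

For 95% confidence, z = 1.960.
With p = 0.5, p(1−p) = 0.25.
n = z²·p(1−p)/E² = 1.960² × 0.2500 / 0.027² = 3.8416 × 0.2500 / 0.000729 ≈ 1317.42.
Rounding up gives n = 1318.

1318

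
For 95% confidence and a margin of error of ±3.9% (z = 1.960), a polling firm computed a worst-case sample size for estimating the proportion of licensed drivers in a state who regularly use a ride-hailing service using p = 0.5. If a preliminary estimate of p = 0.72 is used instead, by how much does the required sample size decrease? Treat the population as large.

Conservative (p = 0.5): n = 1.960² × 0.25 / 0.039² ≈ 631.43 → 632.
Using p = 0.72: p(1−p) = 0.2016, so n = 1.960² × 0.2016 / 0.039² ≈ 509.18 → 510.
Reduction: 632 − 510 = 122.

122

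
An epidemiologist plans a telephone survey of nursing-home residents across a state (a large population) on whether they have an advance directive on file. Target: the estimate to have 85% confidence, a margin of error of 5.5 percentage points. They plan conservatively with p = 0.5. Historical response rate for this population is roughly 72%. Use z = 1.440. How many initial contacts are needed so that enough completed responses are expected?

239

Completed interviews needed: n₀ = 1.440² × 0.2500 / 0.055² ≈ 171.37 → 172.
At a 72% response rate, contacts needed = 172 / 0.72 ≈ 238.89 → 239.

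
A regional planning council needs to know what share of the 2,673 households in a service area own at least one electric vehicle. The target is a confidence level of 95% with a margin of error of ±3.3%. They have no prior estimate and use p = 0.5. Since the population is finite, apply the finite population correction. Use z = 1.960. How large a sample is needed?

Unadjusted: n₀ = 1.960² × 0.50 × 0.50 / 0.033² ≈ 881.91, so n₀ = 882.
Finite population correction with N = 2,673: n = n₀ / (1 + (n₀−1)/N) = 882 / (1 + 881/2673) = 882 / 1.3296 ≈ 663.36.
Rounding up, n = 664.

664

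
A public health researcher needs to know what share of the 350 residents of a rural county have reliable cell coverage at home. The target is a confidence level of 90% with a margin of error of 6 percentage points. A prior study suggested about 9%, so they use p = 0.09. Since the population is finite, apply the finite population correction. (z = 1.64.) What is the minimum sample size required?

53

Unadjusted: n₀ = 1.64² × 0.09 × 0.91 / 0.060² ≈ 61.19, so n₀ = 62.
Finite population correction with N = 350: n = n₀ / (1 + (n₀−1)/N) = 62 / (1 + 61/350) = 62 / 1.1743 ≈ 52.80.
Rounding up, n = 53.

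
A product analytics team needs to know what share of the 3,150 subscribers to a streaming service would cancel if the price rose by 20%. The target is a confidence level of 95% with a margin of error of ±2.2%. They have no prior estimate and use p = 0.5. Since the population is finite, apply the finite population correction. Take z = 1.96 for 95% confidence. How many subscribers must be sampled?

1218

Unadjusted: n₀ = 1.96² × 0.50 × 0.50 / 0.022² ≈ 1984.30, so n₀ = 1985.
Finite population correction with N = 3,150: n = n₀ / (1 + (n₀−1)/N) = 1985 / (1 + 1984/3150) = 1985 / 1.6298 ≈ 1217.91.
Rounding up, n = 1218.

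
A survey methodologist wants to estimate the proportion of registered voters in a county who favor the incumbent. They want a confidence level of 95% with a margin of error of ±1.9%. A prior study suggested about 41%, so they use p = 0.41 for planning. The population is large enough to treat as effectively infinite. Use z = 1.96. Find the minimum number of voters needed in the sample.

2575

With p = 0.41, p(1−p) = 0.2419.
n = z²·p(1−p)/E² = 1.96² × 0.2419 / 0.019² = 3.8416 × 0.2419 / 0.000361 ≈ 2574.19.
Rounding up gives n = 2575.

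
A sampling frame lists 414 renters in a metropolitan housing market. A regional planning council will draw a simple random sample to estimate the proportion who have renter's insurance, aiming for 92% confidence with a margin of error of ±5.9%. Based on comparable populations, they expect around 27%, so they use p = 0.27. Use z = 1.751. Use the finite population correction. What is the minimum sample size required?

123

Unadjusted: n₀ = 1.751² × 0.27 × 0.73 / 0.059² ≈ 173.60, so n₀ = 174.
Finite population correction with N = 414: n = n₀ / (1 + (n₀−1)/N) = 174 / (1 + 173/414) = 174 / 1.4179 ≈ 122.72.
Rounding up, n = 123.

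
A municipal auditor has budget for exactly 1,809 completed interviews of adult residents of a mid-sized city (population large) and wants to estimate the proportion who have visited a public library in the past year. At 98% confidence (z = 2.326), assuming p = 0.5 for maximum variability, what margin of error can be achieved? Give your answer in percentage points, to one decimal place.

2.7

SE(p̂) = √[p(1−p)/n] = √[0.2500/1809] = 0.01176.
E = z × SE = 2.326 × 0.01176 = 0.02734, or 2.7 percentage points.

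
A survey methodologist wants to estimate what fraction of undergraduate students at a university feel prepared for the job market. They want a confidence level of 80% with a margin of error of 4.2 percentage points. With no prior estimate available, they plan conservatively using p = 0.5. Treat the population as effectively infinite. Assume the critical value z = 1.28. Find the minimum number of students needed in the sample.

With p = 0.5, p(1−p) = 0.25.
n = z²·p(1−p)/E² = 1.28² × 0.2500 / 0.042² = 1.6384 × 0.2500 / 0.001764 ≈ 232.20.
Rounding up gives n = 233.

233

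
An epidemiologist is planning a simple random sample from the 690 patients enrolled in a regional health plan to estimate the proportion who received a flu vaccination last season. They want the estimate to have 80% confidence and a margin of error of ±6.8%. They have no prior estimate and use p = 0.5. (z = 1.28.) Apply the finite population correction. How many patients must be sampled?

79

Unadjusted: n₀ = 1.28² × 0.50 × 0.50 / 0.068² ≈ 88.58, so n₀ = 89.
Finite population correction with N = 690: n = n₀ / (1 + (n₀−1)/N) = 89 / (1 + 88/690) = 89 / 1.1275 ≈ 78.93.
Rounding up, n = 79.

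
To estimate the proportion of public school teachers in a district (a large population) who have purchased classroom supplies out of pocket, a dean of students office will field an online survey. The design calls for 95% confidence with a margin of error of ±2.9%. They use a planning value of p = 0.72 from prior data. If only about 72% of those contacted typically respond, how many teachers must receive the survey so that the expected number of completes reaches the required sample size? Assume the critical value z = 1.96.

1280

Completed interviews needed: n₀ = 1.96² × 0.2016 / 0.029² ≈ 920.89 → 921.
At a 72% response rate, contacts needed = 921 / 0.72 ≈ 1279.17 → 1280.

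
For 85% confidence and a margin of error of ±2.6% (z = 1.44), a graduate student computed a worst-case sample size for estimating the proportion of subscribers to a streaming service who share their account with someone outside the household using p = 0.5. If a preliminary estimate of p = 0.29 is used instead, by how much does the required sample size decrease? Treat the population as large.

Conservative (p = 0.5): n = 1.44² × 0.25 / 0.026² ≈ 766.86 → 767.
Using p = 0.29: p(1−p) = 0.2059, so n = 1.44² × 0.2059 / 0.026² ≈ 631.59 → 632.
Reduction: 767 − 632 = 135.

135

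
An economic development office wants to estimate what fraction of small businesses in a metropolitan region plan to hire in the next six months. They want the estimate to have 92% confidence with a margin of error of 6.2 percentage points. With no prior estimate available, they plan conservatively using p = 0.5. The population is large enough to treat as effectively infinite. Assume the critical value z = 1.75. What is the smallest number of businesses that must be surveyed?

200

With p = 0.5, p(1−p) = 0.25.
n = z²·p(1−p)/E² = 1.75² × 0.2500 / 0.062² = 3.0625 × 0.2500 / 0.003844 ≈ 199.17.
Rounding up gives n = 200.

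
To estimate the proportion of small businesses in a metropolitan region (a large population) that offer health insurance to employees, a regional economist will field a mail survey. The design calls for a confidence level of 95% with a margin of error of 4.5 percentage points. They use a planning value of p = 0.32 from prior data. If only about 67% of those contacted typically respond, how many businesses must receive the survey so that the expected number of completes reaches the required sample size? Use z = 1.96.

617

Completed interviews needed: n₀ = 1.96² × 0.2176 / 0.045² ≈ 412.81 → 413.
At a 67% response rate, contacts needed = 413 / 0.67 ≈ 616.42 → 617.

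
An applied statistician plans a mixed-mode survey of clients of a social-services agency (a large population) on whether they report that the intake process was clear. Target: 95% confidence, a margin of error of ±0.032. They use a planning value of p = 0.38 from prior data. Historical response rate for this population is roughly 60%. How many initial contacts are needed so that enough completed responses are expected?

1474

For 95% confidence, z = 1.96.
Completed interviews needed: n₀ = 1.96² × 0.2356 / 0.032² ≈ 883.87 → 884.
At a 60% response rate, contacts needed = 884 / 0.60 ≈ 1473.33 → 1474.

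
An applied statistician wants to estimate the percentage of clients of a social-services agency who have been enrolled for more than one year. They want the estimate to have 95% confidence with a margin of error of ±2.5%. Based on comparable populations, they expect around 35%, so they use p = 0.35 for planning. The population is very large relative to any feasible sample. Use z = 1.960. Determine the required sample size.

With p = 0.35, p(1−p) = 0.2275.
n = z²·p(1−p)/E² = 1.960² × 0.2275 / 0.025² = 3.8416 × 0.2275 / 0.000625 ≈ 1398.34.
Rounding up gives n = 1399.

1399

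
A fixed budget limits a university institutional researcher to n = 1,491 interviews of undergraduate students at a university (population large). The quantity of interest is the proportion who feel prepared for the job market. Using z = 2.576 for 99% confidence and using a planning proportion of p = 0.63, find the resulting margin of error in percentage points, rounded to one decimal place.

SE(p̂) = √[p(1−p)/n] = √[0.2331/1491] = 0.01250.
E = z × SE = 2.576 × 0.01250 = 0.03221, or 3.2 percentage points.

3.2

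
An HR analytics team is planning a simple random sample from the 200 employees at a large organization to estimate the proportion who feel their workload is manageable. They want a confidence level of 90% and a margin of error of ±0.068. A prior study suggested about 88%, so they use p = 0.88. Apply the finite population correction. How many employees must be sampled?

48

For 90% confidence, z = 1.645.
Unadjusted: n₀ = 1.645² × 0.88 × 0.12 / 0.068² ≈ 61.80, so n₀ = 62.
Finite population correction with N = 200: n = n₀ / (1 + (n₀−1)/N) = 62 / (1 + 61/200) = 62 / 1.3050 ≈ 47.51.
Rounding up, n = 48.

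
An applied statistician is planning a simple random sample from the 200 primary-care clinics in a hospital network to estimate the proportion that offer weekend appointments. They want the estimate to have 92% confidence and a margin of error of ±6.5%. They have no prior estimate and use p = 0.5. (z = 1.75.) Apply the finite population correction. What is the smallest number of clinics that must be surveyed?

Unadjusted: n₀ = 1.75² × 0.50 × 0.50 / 0.065² ≈ 181.21, so n₀ = 182.
Finite population correction with N = 200: n = n₀ / (1 + (n₀−1)/N) = 182 / (1 + 181/200) = 182 / 1.9050 ≈ 95.54.
Rounding up, n = 96.

96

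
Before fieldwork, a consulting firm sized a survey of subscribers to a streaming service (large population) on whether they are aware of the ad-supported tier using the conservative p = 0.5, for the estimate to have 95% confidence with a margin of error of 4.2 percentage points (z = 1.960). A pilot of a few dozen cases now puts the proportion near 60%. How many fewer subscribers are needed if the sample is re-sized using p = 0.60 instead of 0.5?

22

Conservative (p = 0.5): n = 1.960² × 0.25 / 0.042² ≈ 544.44 → 545.
Using p = 0.60: p(1−p) = 0.2400, so n = 1.960² × 0.2400 / 0.042² ≈ 522.67 → 523.
Reduction: 545 − 523 = 22.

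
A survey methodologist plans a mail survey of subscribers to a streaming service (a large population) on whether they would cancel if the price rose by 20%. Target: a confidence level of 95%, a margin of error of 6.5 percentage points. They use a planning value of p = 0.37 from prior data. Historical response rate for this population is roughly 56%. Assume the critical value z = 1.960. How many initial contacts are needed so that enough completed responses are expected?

379

Completed interviews needed: n₀ = 1.960² × 0.2331 / 0.065² ≈ 211.95 → 212.
At a 56% response rate, contacts needed = 212 / 0.56 ≈ 378.57 → 379.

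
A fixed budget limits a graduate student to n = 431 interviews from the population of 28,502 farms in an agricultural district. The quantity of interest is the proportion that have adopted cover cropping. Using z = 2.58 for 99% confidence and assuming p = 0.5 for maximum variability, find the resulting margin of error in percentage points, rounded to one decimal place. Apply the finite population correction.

6.2

Finite-population factor: (N−n)/(N−1) = (28502−431)/(28502−1) = 0.9849.
SE(p̂) = √[p(1−p)/n · (N−n)/(N−1)] = √[0.2500/431 × 0.9849] = 0.02390.
E = z × SE = 2.58 × 0.02390 = 0.06167 ≈ 6.2 percentage points.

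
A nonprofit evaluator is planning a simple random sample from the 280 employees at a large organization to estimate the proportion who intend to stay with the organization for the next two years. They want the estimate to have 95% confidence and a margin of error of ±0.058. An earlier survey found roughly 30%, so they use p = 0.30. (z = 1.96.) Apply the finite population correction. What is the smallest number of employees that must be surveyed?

Unadjusted: n₀ = 1.96² × 0.30 × 0.70 / 0.058² ≈ 239.81, so n₀ = 240.
Finite population correction with N = 280: n = n₀ / (1 + (n₀−1)/N) = 240 / (1 + 239/280) = 240 / 1.8536 ≈ 129.48.
Rounding up, n = 130.

130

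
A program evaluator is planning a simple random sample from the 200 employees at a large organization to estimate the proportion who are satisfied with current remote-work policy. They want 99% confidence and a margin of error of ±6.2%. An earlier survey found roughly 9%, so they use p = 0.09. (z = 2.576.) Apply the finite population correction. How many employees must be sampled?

84

Unadjusted: n₀ = 2.576² × 0.09 × 0.91 / 0.062² ≈ 141.38, so n₀ = 142.
Finite population correction with N = 200: n = n₀ / (1 + (n₀−1)/N) = 142 / (1 + 141/200) = 142 / 1.7050 ≈ 83.28.
Rounding up, n = 84.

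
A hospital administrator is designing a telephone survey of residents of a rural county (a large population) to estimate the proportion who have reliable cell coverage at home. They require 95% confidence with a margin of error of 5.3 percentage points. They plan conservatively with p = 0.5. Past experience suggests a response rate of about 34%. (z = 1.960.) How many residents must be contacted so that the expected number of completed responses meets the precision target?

Completed interviews needed: n₀ = 1.960² × 0.2500 / 0.053² ≈ 341.90 → 342.
At a 34% response rate, contacts needed = 342 / 0.34 ≈ 1005.88 → 1006.

1006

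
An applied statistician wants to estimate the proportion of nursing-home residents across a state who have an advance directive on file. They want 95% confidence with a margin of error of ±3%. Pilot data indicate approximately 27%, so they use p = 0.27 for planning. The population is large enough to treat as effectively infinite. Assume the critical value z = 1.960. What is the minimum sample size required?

842

With p = 0.27, p(1−p) = 0.1971.
n = z²·p(1−p)/E² = 1.960² × 0.1971 / 0.030² = 3.8416 × 0.1971 / 0.000900 ≈ 841.31.
Rounding up gives n = 842.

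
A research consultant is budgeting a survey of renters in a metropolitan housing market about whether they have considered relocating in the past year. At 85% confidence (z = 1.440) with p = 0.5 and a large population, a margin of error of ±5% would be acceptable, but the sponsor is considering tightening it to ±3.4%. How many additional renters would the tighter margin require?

At ±5%: n = 1.440² × 0.2500 / 0.050² ≈ 207.36 → 208.
At ±3.4%: n = 1.440² × 0.2500 / 0.034² ≈ 448.44 → 449.
Additional respondents: 449 − 208 = 241.

241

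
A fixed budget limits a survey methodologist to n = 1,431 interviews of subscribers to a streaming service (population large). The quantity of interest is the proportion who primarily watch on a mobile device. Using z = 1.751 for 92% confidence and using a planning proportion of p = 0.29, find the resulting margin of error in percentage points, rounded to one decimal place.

2.1

SE(p̂) = √[p(1−p)/n] = √[0.2059/1431] = 0.01200.
E = z × SE = 1.751 × 0.01200 = 0.02100, or 2.1 percentage points.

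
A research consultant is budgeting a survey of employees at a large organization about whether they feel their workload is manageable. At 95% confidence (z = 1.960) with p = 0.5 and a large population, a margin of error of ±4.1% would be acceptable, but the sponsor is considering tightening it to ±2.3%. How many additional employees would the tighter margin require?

At ±4.1%: n = 1.960² × 0.2500 / 0.041² ≈ 571.33 → 572.
At ±2.3%: n = 1.960² × 0.2500 / 0.023² ≈ 1815.50 → 1816.
Additional respondents: 1816 − 572 = 1244.

1244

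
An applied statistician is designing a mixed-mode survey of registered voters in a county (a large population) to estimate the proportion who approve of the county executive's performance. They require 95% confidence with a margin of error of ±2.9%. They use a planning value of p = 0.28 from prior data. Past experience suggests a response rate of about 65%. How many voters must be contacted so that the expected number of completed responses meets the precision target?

For 95% confidence, z = 1.96.
Completed interviews needed: n₀ = 1.96² × 0.2016 / 0.029² ≈ 920.89 → 921.
At a 65% response rate, contacts needed = 921 / 0.65 ≈ 1416.92 → 1417.

1417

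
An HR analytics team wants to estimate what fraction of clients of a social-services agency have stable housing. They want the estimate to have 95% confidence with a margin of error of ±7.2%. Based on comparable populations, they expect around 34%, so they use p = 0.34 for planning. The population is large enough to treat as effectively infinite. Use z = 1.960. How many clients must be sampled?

167

With p = 0.34, p(1−p) = 0.2244.
n = z²·p(1−p)/E² = 1.960² × 0.2244 / 0.072² = 3.8416 × 0.2244 / 0.005184 ≈ 166.29.
Rounding up gives n = 167.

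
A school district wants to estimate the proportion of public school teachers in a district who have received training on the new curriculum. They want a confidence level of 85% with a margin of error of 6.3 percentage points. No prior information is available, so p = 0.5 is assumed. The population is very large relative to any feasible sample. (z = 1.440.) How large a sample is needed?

With p = 0.5, p(1−p) = 0.25.
n = z²·p(1−p)/E² = 1.440² × 0.2500 / 0.063² = 2.0736 × 0.2500 / 0.003969 ≈ 130.61.
Rounding up gives n = 131.

131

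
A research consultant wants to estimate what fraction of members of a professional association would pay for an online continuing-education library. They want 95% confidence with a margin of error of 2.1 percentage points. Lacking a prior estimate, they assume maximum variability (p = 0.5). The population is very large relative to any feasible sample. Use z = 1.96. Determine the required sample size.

2178

With p = 0.5, p(1−p) = 0.25.
n = z²·p(1−p)/E² = 1.96² × 0.2500 / 0.021² = 3.8416 × 0.2500 / 0.000441 ≈ 2177.78.
Rounding up gives n = 2178.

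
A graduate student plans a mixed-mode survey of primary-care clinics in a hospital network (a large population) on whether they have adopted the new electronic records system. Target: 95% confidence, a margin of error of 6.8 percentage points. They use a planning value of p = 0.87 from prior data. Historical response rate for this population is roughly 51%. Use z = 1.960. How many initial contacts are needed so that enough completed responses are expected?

185

Completed interviews needed: n₀ = 1.960² × 0.1131 / 0.068² ≈ 93.96 → 94.
At a 51% response rate, contacts needed = 94 / 0.51 ≈ 184.31 → 185.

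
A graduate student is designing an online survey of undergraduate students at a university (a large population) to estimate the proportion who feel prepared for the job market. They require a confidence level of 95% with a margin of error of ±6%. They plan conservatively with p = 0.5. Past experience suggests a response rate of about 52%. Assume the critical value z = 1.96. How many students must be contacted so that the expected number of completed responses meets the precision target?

Completed interviews needed: n₀ = 1.96² × 0.2500 / 0.060² ≈ 266.78 → 267.
At a 52% response rate, contacts needed = 267 / 0.52 ≈ 513.46 → 514.

514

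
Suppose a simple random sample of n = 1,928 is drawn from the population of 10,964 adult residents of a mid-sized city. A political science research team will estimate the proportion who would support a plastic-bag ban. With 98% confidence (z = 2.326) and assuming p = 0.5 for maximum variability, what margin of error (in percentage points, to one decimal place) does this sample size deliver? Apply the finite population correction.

2.4

Finite-population factor: (N−n)/(N−1) = (10964−1928)/(10964−1) = 0.8242.
SE(p̂) = √[p(1−p)/n · (N−n)/(N−1)] = √[0.2500/1928 × 0.8242] = 0.01034.
E = z × SE = 2.326 × 0.01034 = 0.02405 ≈ 2.4 percentage points.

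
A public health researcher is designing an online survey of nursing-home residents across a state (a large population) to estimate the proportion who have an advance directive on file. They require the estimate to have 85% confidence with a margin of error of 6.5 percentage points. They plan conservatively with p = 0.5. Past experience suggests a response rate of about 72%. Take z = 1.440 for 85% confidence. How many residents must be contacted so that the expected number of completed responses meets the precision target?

171

Completed interviews needed: n₀ = 1.440² × 0.2500 / 0.065² ≈ 122.70 → 123.
At a 72% response rate, contacts needed = 123 / 0.72 ≈ 170.83 → 171.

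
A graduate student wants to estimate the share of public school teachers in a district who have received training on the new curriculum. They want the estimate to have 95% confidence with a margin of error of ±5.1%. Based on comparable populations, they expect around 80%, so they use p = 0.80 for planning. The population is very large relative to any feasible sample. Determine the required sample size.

For 95% confidence, z = 1.96.
With p = 0.80, p(1−p) = 0.1600.
n = z²·p(1−p)/E² = 1.96² × 0.1600 / 0.051² = 3.8416 × 0.1600 / 0.002601 ≈ 236.32.
Rounding up gives n = 237.

237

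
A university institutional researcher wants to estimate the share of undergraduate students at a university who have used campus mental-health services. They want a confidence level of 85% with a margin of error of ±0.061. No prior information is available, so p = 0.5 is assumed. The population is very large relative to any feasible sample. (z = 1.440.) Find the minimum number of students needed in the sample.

140

With p = 0.5, p(1−p) = 0.25.
n = z²·p(1−p)/E² = 1.440² × 0.2500 / 0.061² = 2.0736 × 0.2500 / 0.003721 ≈ 139.32.
Rounding up gives n = 140.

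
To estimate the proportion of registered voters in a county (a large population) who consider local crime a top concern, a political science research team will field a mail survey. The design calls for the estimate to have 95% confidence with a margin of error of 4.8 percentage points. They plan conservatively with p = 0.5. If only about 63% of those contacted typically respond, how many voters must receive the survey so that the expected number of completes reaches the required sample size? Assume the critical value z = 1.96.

Completed interviews needed: n₀ = 1.96² × 0.2500 / 0.048² ≈ 416.84 → 417.
At a 63% response rate, contacts needed = 417 / 0.63 ≈ 661.90 → 662.

662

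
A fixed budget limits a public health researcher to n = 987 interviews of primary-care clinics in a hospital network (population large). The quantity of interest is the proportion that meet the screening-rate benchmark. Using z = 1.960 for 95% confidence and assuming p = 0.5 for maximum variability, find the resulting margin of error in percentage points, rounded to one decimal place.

3.1

SE(p̂) = √[p(1−p)/n] = √[0.2500/987] = 0.01592.
E = z × SE = 1.960 × 0.01592 = 0.03119, or 3.1 percentage points.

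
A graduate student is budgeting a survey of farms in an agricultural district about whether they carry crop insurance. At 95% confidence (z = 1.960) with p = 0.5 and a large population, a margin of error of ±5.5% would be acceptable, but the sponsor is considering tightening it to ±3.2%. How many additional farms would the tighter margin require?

At ±5.5%: n = 1.960² × 0.2500 / 0.055² ≈ 317.49 → 318.
At ±3.2%: n = 1.960² × 0.2500 / 0.032² ≈ 937.89 → 938.
Additional respondents: 938 − 318 = 620.

620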